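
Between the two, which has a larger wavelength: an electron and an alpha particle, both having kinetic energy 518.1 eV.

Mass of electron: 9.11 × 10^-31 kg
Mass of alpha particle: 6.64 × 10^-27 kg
The electron has the longer wavelength.

Using λ = h/√(2mKE):

For electron: λ₁ = h/√(2m₁KE) = 5.39 × 10^-11 m
For alpha particle: λ₂ = h/√(2m₂KE) = 6.31 × 10^-13 m

Since λ ∝ 1/√m at constant kinetic energy, the lighter particle has the longer wavelength.

The electron has the longer de Broglie wavelength.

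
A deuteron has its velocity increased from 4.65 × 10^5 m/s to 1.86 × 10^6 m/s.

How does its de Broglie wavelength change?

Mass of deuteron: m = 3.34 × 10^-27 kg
The wavelength decreases by a factor of 4.

Using λ = h/(mv):

Initial wavelength: λ₁ = h/(mv₁) = 4.27 × 10^-13 m
Final wavelength: λ₂ = h/(mv₂) = 1.07 × 10^-13 m

Since λ ∝ 1/v, when velocity increases by a factor of 4, the wavelength decreases by a factor of 4.

λ₂/λ₁ = v₁/v₂ = 1/4

The wavelength decreases by a factor of 4.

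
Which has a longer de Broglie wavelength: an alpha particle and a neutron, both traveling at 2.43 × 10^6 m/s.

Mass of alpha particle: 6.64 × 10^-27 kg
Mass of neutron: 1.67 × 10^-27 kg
The neutron has the longer wavelength.

Using λ = h/(mv), since both particles have the same velocity, the wavelength depends only on mass.

For alpha particle: λ₁ = h/(m₁v) = 4.11 × 10^-14 m
For neutron: λ₂ = h/(m₂v) = 1.63 × 10^-13 m

Since λ ∝ 1/m at constant velocity, the lighter particle has the longer wavelength.

The neutron has the longer de Broglie wavelength.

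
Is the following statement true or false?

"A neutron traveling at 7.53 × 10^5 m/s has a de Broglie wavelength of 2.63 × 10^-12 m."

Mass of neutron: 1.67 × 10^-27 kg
False

The claim is incorrect.

Using λ = h/(mv):
λ = (6.626 × 10^-34 J·s) / (1.67 × 10^-27 kg × 7.53 × 10^5 m/s)
λ = 5.27 × 10^-13 m

The actual wavelength differs from the claimed 2.63 × 10^-12 m.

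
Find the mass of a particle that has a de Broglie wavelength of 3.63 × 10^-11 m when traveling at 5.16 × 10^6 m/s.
3.54 × 10^-30 kg

From the de Broglie relation λ = h/(mv), we solve for m:

m = h/(λv)
m = (6.626 × 10^-34 J·s) / (3.63 × 10^-11 m × 5.16 × 10^6 m/s)
m = 3.54 × 10^-30 kg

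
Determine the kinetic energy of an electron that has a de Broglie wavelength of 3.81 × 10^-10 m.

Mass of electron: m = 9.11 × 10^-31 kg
1.66 × 10^-18 J (or 10.4 eV)

From λ = h/√(2mKE), we solve for KE:

λ² = h²/(2mKE)
KE = h²/(2mλ²)
KE = (6.626 × 10^-34 J·s)² / (2 × 9.11 × 10^-31 kg × (3.81 × 10^-10 m)²)
KE = 1.66 × 10^-18 J
KE = 10.4 eV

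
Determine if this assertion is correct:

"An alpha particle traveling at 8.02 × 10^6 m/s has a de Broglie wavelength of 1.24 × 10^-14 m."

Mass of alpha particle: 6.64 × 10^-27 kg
True

The claim is correct.

Using λ = h/(mv):
λ = (6.626 × 10^-34 J·s) / (6.64 × 10^-27 kg × 8.02 × 10^6 m/s)
λ = 1.24 × 10^-14 m

This matches the claimed value.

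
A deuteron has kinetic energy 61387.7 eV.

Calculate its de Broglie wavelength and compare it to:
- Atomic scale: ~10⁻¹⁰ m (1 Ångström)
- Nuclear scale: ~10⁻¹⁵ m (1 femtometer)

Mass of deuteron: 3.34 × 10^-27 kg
λ = 8.17 × 10^-14 m, which is between nuclear and atomic scales.

Using λ = h/√(2mKE):

KE = 61387.7 eV = 9.835 × 10^-15 J

λ = h/√(2mKE)
λ = (6.626 × 10^-34 J·s) / √(2 × 3.34 × 10^-27 kg × 9.835 × 10^-15 J)
λ = 8.17 × 10^-14 m

Comparison:
- Atomic scale (10⁻¹⁰ m): λ is 0.00082× this size
- Nuclear scale (10⁻¹⁵ m): λ is 82× this size

The wavelength is between nuclear and atomic scales.

This wavelength is appropriate for probing atomic structure but too large for nuclear physics experiments.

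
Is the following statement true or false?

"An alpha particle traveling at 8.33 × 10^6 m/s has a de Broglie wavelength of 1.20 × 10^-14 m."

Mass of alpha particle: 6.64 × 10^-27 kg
True

The claim is correct.

Using λ = h/(mv):
λ = (6.626 × 10^-34 J·s) / (6.64 × 10^-27 kg × 8.33 × 10^6 m/s)
λ = 1.20 × 10^-14 m

This matches the claimed value.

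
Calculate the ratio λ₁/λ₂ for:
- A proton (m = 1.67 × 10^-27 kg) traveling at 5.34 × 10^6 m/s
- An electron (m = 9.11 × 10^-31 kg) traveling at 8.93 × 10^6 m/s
λ₁/λ₂ = 9.12 × 10^-4

Using λ = h/(mv):

λ₁ = h/(m₁v₁) = 7.43 × 10^-14 m
λ₂ = h/(m₂v₂) = 8.14 × 10^-11 m

Ratio λ₁/λ₂ = (m₂v₂)/(m₁v₁)
         = (9.11 × 10^-31 kg × 8.93 × 10^6 m/s) / (1.67 × 10^-27 kg × 5.34 × 10^6 m/s)
         = 9.12 × 10^-4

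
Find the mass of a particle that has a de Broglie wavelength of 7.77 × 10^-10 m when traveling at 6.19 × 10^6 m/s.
1.38 × 10^-31 kg

From the de Broglie relation λ = h/(mv), we solve for m:

m = h/(λv)
m = (6.626 × 10^-34 J·s) / (7.77 × 10^-10 m × 6.19 × 10^6 m/s)
m = 1.38 × 10^-31 kg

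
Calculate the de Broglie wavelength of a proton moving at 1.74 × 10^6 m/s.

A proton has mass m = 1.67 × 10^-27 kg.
2.28 × 10^-13 m

Using the de Broglie relation λ = h/(mv):

λ = h/(mv)
λ = (6.626 × 10^-34 J·s) / (1.67 × 10^-27 kg × 1.74 × 10^6 m/s)
λ = 2.28 × 10^-13 m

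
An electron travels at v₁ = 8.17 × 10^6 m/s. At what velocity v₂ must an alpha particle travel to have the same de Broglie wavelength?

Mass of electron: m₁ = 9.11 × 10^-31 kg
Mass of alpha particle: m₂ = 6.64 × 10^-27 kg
v₂ = 1.12 × 10^3 m/s

For equal de Broglie wavelengths: λ₁ = λ₂

h/(m₁v₁) = h/(m₂v₂)
m₁v₁ = m₂v₂
v₂ = v₁ · (m₁/m₂)

v₂ = 8.17 × 10^6 m/s × (9.11 × 10^-31 kg / 6.64 × 10^-27 kg)
v₂ = 1.12 × 10^3 m/s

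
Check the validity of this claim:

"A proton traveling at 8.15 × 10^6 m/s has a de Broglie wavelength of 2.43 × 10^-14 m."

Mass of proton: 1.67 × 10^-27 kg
False

The claim is incorrect.

Using λ = h/(mv):
λ = (6.626 × 10^-34 J·s) / (1.67 × 10^-27 kg × 8.15 × 10^6 m/s)
λ = 4.87 × 10^-14 m

The actual wavelength differs from the claimed 2.43 × 10^-14 m.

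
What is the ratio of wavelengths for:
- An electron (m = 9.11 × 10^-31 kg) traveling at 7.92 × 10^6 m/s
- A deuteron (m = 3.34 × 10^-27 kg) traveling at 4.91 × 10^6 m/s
λ₁/λ₂ = 2.27 × 10^3

Using λ = h/(mv):

λ₁ = h/(m₁v₁) = 9.18 × 10^-11 m
λ₂ = h/(m₂v₂) = 4.04 × 10^-14 m

Ratio λ₁/λ₂ = (m₂v₂)/(m₁v₁)
         = (3.34 × 10^-27 kg × 4.91 × 10^6 m/s) / (9.11 × 10^-31 kg × 7.92 × 10^6 m/s)
         = 2.27 × 10^3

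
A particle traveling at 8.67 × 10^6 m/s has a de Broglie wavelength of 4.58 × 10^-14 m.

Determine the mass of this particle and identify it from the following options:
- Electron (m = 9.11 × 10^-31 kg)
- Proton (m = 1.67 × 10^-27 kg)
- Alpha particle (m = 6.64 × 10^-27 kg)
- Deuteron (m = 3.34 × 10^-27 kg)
The particle is a proton.

From λ = h/(mv), solve for mass:

m = h/(λv)
m = (6.626 × 10^-34 J·s) / (4.58 × 10^-14 m × 8.67 × 10^6 m/s)
m = 1.67 × 10^-27 kg

Comparing with the listed masses, this is closest to a proton.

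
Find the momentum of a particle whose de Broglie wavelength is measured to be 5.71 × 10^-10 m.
1.16 × 10^-24 kg·m/s

From the de Broglie relation λ = h/p, we solve for p:

p = h/λ
p = (6.626 × 10^-34 J·s) / (5.71 × 10^-10 m)
p = 1.16 × 10^-24 kg·m/s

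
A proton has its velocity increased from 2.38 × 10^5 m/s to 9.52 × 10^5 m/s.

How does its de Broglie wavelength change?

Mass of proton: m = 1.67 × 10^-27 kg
The wavelength decreases by a factor of 4.

Using λ = h/(mv):

Initial wavelength: λ₁ = h/(mv₁) = 1.67 × 10^-12 m
Final wavelength: λ₂ = h/(mv₂) = 4.17 × 10^-13 m

Since λ ∝ 1/v, when velocity increases by a factor of 4, the wavelength decreases by a factor of 4.

λ₂/λ₁ = v₁/v₂ = 1/4

The wavelength decreases by a factor of 4.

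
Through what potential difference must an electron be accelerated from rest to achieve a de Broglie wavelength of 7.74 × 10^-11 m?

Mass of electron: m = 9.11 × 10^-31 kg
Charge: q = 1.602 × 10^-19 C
251 V

From λ = h/√(2mqV), we solve for V:

λ² = h²/(2mqV)
V = h²/(2mqλ²)
V = (6.626 × 10^-34 J·s)² / (2 × 9.11 × 10^-31 kg × 1.602 × 10^-19 C × (7.74 × 10^-11 m)²)
V = 251 V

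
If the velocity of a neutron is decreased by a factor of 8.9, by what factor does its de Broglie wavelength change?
The wavelength increases by a factor of 8.9.

From λ = h/(mv), the wavelength is inversely proportional to velocity:

λ ∝ 1/v

If v → v/8.9, then λ → 8.9λ

When velocity is decreased by a factor of 8.9, the wavelength increases by a factor of 8.9.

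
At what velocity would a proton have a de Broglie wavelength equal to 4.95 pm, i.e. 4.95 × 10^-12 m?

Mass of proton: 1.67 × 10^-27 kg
8.02 × 10^4 m/s

From λ = h/(mv), solve for v:

v = h/(mλ)
v = (6.626 × 10^-34 J·s) / (1.67 × 10^-27 kg × 4.95 × 10^-12 m)
v = 8.02 × 10^4 m/s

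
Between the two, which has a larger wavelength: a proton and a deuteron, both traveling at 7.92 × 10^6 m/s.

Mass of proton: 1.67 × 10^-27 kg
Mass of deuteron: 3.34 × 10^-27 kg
The proton has the longer wavelength.

Using λ = h/(mv), since both particles have the same velocity, the wavelength depends only on mass.

For proton: λ₁ = h/(m₁v) = 5.01 × 10^-14 m
For deuteron: λ₂ = h/(m₂v) = 2.50 × 10^-14 m

Since λ ∝ 1/m at constant velocity, the lighter particle has the longer wavelength.

The proton has the longer de Broglie wavelength.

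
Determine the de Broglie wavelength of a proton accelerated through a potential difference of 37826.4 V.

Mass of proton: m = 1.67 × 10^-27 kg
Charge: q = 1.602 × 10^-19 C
1.47 × 10^-13 m

When a particle is accelerated through voltage V, it gains kinetic energy KE = qV.

The de Broglie wavelength is then λ = h/√(2mqV):

λ = h/√(2mqV)
λ = (6.626 × 10^-34 J·s) / √(2 × 1.67 × 10^-27 kg × 1.602 × 10^-19 C × 37826.4 V)
λ = 1.47 × 10^-13 m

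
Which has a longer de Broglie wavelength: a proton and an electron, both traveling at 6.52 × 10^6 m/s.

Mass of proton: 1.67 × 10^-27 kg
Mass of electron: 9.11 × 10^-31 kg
The electron has the longer wavelength.

Using λ = h/(mv), since both particles have the same velocity, the wavelength depends only on mass.

For proton: λ₁ = h/(m₁v) = 6.09 × 10^-14 m
For electron: λ₂ = h/(m₂v) = 1.12 × 10^-10 m

Since λ ∝ 1/m at constant velocity, the lighter particle has the longer wavelength.

The electron has the longer de Broglie wavelength.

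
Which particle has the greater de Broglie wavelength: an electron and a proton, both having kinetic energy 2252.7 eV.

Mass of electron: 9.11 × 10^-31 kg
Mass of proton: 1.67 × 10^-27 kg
The electron has the longer wavelength.

Using λ = h/√(2mKE):

For electron: λ₁ = h/√(2m₁KE) = 2.58 × 10^-11 m
For proton: λ₂ = h/√(2m₂KE) = 6.03 × 10^-13 m

Since λ ∝ 1/√m at constant kinetic energy, the lighter particle has the longer wavelength.

The electron has the longer de Broglie wavelength.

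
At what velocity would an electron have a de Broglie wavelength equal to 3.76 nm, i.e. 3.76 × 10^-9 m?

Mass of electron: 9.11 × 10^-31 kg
1.93 × 10^5 m/s

From λ = h/(mv), solve for v:

v = h/(mλ)
v = (6.626 × 10^-34 J·s) / (9.11 × 10^-31 kg × 3.76 × 10^-9 m)
v = 1.93 × 10^5 m/s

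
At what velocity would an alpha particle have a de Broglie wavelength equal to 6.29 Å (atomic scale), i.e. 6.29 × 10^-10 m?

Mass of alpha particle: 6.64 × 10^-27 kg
1.59 × 10^2 m/s

From λ = h/(mv), solve for v:

v = h/(mλ)
v = (6.626 × 10^-34 J·s) / (6.64 × 10^-27 kg × 6.29 × 10^-10 m)
v = 1.59 × 10^2 m/s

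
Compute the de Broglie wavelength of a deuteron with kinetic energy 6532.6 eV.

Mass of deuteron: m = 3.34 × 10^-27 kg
2.51 × 10^-13 m

Using λ = h/√(2mKE):

First convert KE to Joules: KE = 6532.6 eV = 1.047 × 10^-15 J

λ = h/√(2mKE)
λ = (6.626 × 10^-34 J·s) / √(2 × 3.34 × 10^-27 kg × 1.047 × 10^-15 J)
λ = 2.51 × 10^-13 m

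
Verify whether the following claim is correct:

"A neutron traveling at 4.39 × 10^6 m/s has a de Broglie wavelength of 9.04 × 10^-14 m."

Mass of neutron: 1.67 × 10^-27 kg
True

The claim is correct.

Using λ = h/(mv):
λ = (6.626 × 10^-34 J·s) / (1.67 × 10^-27 kg × 4.39 × 10^6 m/s)
λ = 9.04 × 10^-14 m

This matches the claimed value.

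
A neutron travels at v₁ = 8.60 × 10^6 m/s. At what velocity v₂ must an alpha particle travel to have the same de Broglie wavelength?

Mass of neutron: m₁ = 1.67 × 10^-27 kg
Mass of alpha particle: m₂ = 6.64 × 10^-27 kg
v₂ = 2.16 × 10^6 m/s

For equal de Broglie wavelengths: λ₁ = λ₂

h/(m₁v₁) = h/(m₂v₂)
m₁v₁ = m₂v₂
v₂ = v₁ · (m₁/m₂)

v₂ = 8.60 × 10^6 m/s × (1.67 × 10^-27 kg / 6.64 × 10^-27 kg)
v₂ = 2.16 × 10^6 m/s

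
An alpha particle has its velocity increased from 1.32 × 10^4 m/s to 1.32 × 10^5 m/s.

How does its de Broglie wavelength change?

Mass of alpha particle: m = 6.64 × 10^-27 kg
The wavelength decreases by a factor of 10.

Using λ = h/(mv):

Initial wavelength: λ₁ = h/(mv₁) = 7.56 × 10^-12 m
Final wavelength: λ₂ = h/(mv₂) = 7.56 × 10^-13 m

Since λ ∝ 1/v, when velocity increases by a factor of 10, the wavelength decreases by a factor of 10.

λ₂/λ₁ = v₁/v₂ = 1/10

The wavelength decreases by a factor of 10.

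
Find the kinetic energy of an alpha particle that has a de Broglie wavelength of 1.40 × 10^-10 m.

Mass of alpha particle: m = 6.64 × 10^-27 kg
1.69 × 10^-21 J (or 0.0105 eV)

From λ = h/√(2mKE), we solve for KE:

λ² = h²/(2mKE)
KE = h²/(2mλ²)
KE = (6.626 × 10^-34 J·s)² / (2 × 6.64 × 10^-27 kg × (1.40 × 10^-10 m)²)
KE = 1.69 × 10^-21 J
KE = 0.0105 eV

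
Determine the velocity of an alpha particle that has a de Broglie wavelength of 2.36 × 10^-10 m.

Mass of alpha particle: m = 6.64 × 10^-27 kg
4.23 × 10^2 m/s

From the de Broglie relation λ = h/(mv), we solve for v:

v = h/(mλ)
v = (6.626 × 10^-34 J·s) / (6.64 × 10^-27 kg × 2.36 × 10^-10 m)
v = 4.23 × 10^2 m/s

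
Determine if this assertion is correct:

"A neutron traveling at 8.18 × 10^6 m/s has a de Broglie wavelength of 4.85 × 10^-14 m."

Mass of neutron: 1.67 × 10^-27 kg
True

The claim is correct.

Using λ = h/(mv):
λ = (6.626 × 10^-34 J·s) / (1.67 × 10^-27 kg × 8.18 × 10^6 m/s)
λ = 4.85 × 10^-14 m

This matches the claimed value.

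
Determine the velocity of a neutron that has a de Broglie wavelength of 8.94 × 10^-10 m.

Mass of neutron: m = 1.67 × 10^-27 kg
4.44 × 10^2 m/s

From the de Broglie relation λ = h/(mv), we solve for v:

v = h/(mλ)
v = (6.626 × 10^-34 J·s) / (1.67 × 10^-27 kg × 8.94 × 10^-10 m)
v = 4.44 × 10^2 m/s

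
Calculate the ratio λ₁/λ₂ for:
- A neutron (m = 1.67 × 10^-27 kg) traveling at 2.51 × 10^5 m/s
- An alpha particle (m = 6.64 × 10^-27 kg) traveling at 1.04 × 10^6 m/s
λ₁/λ₂ = 16.5

Using λ = h/(mv):

λ₁ = h/(m₁v₁) = 1.58 × 10^-12 m
λ₂ = h/(m₂v₂) = 9.60 × 10^-14 m

Ratio λ₁/λ₂ = (m₂v₂)/(m₁v₁)
         = (6.64 × 10^-27 kg × 1.04 × 10^6 m/s) / (1.67 × 10^-27 kg × 2.51 × 10^5 m/s)
         = 16.5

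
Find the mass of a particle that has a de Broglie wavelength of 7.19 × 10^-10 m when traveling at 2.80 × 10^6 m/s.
3.29 × 10^-31 kg

From the de Broglie relation λ = h/(mv), we solve for m:

m = h/(λv)
m = (6.626 × 10^-34 J·s) / (7.19 × 10^-10 m × 2.80 × 10^6 m/s)
m = 3.29 × 10^-31 kg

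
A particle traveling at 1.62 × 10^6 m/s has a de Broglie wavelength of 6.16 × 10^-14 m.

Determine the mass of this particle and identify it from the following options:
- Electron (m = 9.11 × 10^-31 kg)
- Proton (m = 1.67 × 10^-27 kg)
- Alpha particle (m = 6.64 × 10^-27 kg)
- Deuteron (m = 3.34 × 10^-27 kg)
The particle is an alpha particle.

From λ = h/(mv), solve for mass:

m = h/(λv)
m = (6.626 × 10^-34 J·s) / (6.16 × 10^-14 m × 1.62 × 10^6 m/s)
m = 6.64 × 10^-27 kg

Comparing with the listed masses, this is closest to an alpha particle.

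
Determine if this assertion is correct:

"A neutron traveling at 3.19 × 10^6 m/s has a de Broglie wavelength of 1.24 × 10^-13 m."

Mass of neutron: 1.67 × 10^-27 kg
True

The claim is correct.

Using λ = h/(mv):
λ = (6.626 × 10^-34 J·s) / (1.67 × 10^-27 kg × 3.19 × 10^6 m/s)
λ = 1.24 × 10^-13 m

This matches the claimed value.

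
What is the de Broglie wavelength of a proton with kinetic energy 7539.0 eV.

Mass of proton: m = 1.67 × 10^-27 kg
3.30 × 10^-13 m

Using λ = h/√(2mKE):

First convert KE to Joules: KE = 7539.0 eV = 1.208 × 10^-15 J

λ = h/√(2mKE)
λ = (6.626 × 10^-34 J·s) / √(2 × 1.67 × 10^-27 kg × 1.208 × 10^-15 J)
λ = 3.30 × 10^-13 m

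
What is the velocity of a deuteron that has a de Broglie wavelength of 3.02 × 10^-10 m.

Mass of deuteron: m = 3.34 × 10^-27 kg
6.57 × 10^2 m/s

From the de Broglie relation λ = h/(mv), we solve for v:

v = h/(mλ)
v = (6.626 × 10^-34 J·s) / (3.34 × 10^-27 kg × 3.02 × 10^-10 m)
v = 6.57 × 10^2 m/s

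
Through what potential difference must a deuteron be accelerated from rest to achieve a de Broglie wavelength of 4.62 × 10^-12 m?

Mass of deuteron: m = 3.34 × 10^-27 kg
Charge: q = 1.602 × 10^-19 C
19.2 V

From λ = h/√(2mqV), we solve for V:

λ² = h²/(2mqV)
V = h²/(2mqλ²)
V = (6.626 × 10^-34 J·s)² / (2 × 3.34 × 10^-27 kg × 1.602 × 10^-19 C × (4.62 × 10^-12 m)²)
V = 19.2 V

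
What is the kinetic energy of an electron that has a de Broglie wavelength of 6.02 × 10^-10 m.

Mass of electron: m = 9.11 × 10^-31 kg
6.65 × 10^-19 J (or 4.15 eV)

From λ = h/√(2mKE), we solve for KE:

λ² = h²/(2mKE)
KE = h²/(2mλ²)
KE = (6.626 × 10^-34 J·s)² / (2 × 9.11 × 10^-31 kg × (6.02 × 10^-10 m)²)
KE = 6.65 × 10^-19 J
KE = 4.15 eV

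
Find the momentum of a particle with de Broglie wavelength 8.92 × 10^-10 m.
7.43 × 10^-25 kg·m/s

From the de Broglie relation λ = h/p, we solve for p:

p = h/λ
p = (6.626 × 10^-34 J·s) / (8.92 × 10^-10 m)
p = 7.43 × 10^-25 kg·m/s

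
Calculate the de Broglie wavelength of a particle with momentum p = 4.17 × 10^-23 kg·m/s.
1.59 × 10^-11 m

Using the de Broglie relation λ = h/p:

λ = h/p
λ = (6.626 × 10^-34 J·s) / (4.17 × 10^-23 kg·m/s)
λ = 1.59 × 10^-11 m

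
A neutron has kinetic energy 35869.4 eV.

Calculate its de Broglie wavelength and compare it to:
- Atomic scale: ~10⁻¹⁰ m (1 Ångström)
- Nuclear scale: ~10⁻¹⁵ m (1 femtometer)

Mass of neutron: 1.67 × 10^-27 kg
λ = 1.51 × 10^-13 m, which is between nuclear and atomic scales.

Using λ = h/√(2mKE):

KE = 35869.4 eV = 5.747 × 10^-15 J

λ = h/√(2mKE)
λ = (6.626 × 10^-34 J·s) / √(2 × 1.67 × 10^-27 kg × 5.747 × 10^-15 J)
λ = 1.51 × 10^-13 m

Comparison:
- Atomic scale (10⁻¹⁰ m): λ is 0.0015× this size
- Nuclear scale (10⁻¹⁵ m): λ is 1.5e+02× this size

The wavelength is between nuclear and atomic scales.

This wavelength is appropriate for probing atomic structure but too large for nuclear physics experiments.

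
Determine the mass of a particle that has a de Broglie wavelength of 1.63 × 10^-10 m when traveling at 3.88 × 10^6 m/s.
1.05 × 10^-30 kg

From the de Broglie relation λ = h/(mv), we solve for m:

m = h/(λv)
m = (6.626 × 10^-34 J·s) / (1.63 × 10^-10 m × 3.88 × 10^6 m/s)
m = 1.05 × 10^-30 kg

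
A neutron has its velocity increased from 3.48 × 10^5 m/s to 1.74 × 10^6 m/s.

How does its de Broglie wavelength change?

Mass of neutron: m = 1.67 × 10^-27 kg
The wavelength decreases by a factor of 5.

Using λ = h/(mv):

Initial wavelength: λ₁ = h/(mv₁) = 1.14 × 10^-12 m
Final wavelength: λ₂ = h/(mv₂) = 2.28 × 10^-13 m

Since λ ∝ 1/v, when velocity increases by a factor of 5, the wavelength decreases by a factor of 5.

λ₂/λ₁ = v₁/v₂ = 1/5

The wavelength decreases by a factor of 5.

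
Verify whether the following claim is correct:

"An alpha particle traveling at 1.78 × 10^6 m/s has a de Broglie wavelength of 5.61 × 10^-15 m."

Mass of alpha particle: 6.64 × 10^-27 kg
False

The claim is incorrect.

Using λ = h/(mv):
λ = (6.626 × 10^-34 J·s) / (6.64 × 10^-27 kg × 1.78 × 10^6 m/s)
λ = 5.61 × 10^-14 m

The actual wavelength differs from the claimed 5.61 × 10^-15 m.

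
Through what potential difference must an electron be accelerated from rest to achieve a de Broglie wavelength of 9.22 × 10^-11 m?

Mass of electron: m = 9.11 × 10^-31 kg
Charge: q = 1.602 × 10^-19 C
177 V

From λ = h/√(2mqV), we solve for V:

λ² = h²/(2mqV)
V = h²/(2mqλ²)
V = (6.626 × 10^-34 J·s)² / (2 × 9.11 × 10^-31 kg × 1.602 × 10^-19 C × (9.22 × 10^-11 m)²)
V = 177 V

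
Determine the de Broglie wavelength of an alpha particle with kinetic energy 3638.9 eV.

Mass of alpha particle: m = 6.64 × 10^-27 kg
2.38 × 10^-13 m

Using λ = h/√(2mKE):

First convert KE to Joules: KE = 3638.9 eV = 5.830 × 10^-16 J

λ = h/√(2mKE)
λ = (6.626 × 10^-34 J·s) / √(2 × 6.64 × 10^-27 kg × 5.830 × 10^-16 J)
λ = 2.38 × 10^-13 m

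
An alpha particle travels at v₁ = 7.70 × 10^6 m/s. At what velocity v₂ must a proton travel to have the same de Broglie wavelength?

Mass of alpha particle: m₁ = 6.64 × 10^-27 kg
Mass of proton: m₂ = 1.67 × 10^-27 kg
v₂ = 3.06 × 10^7 m/s

For equal de Broglie wavelengths: λ₁ = λ₂

h/(m₁v₁) = h/(m₂v₂)
m₁v₁ = m₂v₂
v₂ = v₁ · (m₁/m₂)

v₂ = 7.70 × 10^6 m/s × (6.64 × 10^-27 kg / 1.67 × 10^-27 kg)
v₂ = 3.06 × 10^7 m/s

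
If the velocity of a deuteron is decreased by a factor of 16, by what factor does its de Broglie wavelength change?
The wavelength increases by a factor of 16.

From λ = h/(mv), the wavelength is inversely proportional to velocity:

λ ∝ 1/v

If v → v/16, then λ → 16λ

When velocity is decreased by a factor of 16, the wavelength increases by a factor of 16.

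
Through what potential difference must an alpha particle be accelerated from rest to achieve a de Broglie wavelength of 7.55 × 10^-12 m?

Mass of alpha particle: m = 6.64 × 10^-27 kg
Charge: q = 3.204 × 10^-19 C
1.81 V

From λ = h/√(2mqV), we solve for V:

λ² = h²/(2mqV)
V = h²/(2mqλ²)
V = (6.626 × 10^-34 J·s)² / (2 × 6.64 × 10^-27 kg × 3.204 × 10^-19 C × (7.55 × 10^-12 m)²)
V = 1.81 V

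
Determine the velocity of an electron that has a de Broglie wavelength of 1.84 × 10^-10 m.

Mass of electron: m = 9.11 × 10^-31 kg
3.95 × 10^6 m/s

From the de Broglie relation λ = h/(mv), we solve for v:

v = h/(mλ)
v = (6.626 × 10^-34 J·s) / (9.11 × 10^-31 kg × 1.84 × 10^-10 m)
v = 3.95 × 10^6 m/s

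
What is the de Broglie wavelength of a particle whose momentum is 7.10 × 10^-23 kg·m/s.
9.33 × 10^-12 m

Using the de Broglie relation λ = h/p:

λ = h/p
λ = (6.626 × 10^-34 J·s) / (7.10 × 10^-23 kg·m/s)
λ = 9.33 × 10^-12 m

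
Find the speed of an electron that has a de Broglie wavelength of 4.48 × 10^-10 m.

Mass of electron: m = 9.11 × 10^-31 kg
1.62 × 10^6 m/s

From the de Broglie relation λ = h/(mv), we solve for v:

v = h/(mλ)
v = (6.626 × 10^-34 J·s) / (9.11 × 10^-31 kg × 4.48 × 10^-10 m)
v = 1.62 × 10^6 m/s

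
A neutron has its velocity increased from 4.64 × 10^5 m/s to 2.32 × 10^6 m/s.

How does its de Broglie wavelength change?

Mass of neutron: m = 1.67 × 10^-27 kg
The wavelength decreases by a factor of 5.

Using λ = h/(mv):

Initial wavelength: λ₁ = h/(mv₁) = 8.55 × 10^-13 m
Final wavelength: λ₂ = h/(mv₂) = 1.71 × 10^-13 m

Since λ ∝ 1/v, when velocity increases by a factor of 5, the wavelength decreases by a factor of 5.

λ₂/λ₁ = v₁/v₂ = 1/5

The wavelength decreases by a factor of 5.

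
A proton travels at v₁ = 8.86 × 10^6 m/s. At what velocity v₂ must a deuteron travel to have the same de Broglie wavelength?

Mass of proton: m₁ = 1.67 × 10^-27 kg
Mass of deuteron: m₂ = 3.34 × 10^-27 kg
v₂ = 4.43 × 10^6 m/s

For equal de Broglie wavelengths: λ₁ = λ₂

h/(m₁v₁) = h/(m₂v₂)
m₁v₁ = m₂v₂
v₂ = v₁ · (m₁/m₂)

v₂ = 8.86 × 10^6 m/s × (1.67 × 10^-27 kg / 3.34 × 10^-27 kg)
v₂ = 4.43 × 10^6 m/s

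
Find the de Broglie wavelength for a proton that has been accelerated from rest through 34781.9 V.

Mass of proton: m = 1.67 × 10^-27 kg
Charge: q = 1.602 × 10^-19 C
1.54 × 10^-13 m

When a particle is accelerated through voltage V, it gains kinetic energy KE = qV.

The de Broglie wavelength is then λ = h/√(2mqV):

λ = h/√(2mqV)
λ = (6.626 × 10^-34 J·s) / √(2 × 1.67 × 10^-27 kg × 1.602 × 10^-19 C × 34781.9 V)
λ = 1.54 × 10^-13 m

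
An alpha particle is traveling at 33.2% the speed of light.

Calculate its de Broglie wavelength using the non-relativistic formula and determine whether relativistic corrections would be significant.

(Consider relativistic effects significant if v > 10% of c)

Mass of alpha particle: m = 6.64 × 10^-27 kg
Yes, relativistic corrections are needed.

Using the non-relativistic de Broglie formula λ = h/(mv):

v = 33.2% × c = 9.953 × 10^7 m/s

λ = h/(mv)
λ = (6.626 × 10^-34 J·s) / (6.64 × 10^-27 kg × 9.953 × 10^7 m/s)
λ = 1.00 × 10^-15 m

Since v = 33.2% of c > 10% of c, relativistic corrections ARE significant and the actual wavelength would differ from this non-relativistic estimate.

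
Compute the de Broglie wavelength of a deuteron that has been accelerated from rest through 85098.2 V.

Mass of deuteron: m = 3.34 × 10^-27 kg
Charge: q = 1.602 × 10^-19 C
6.94 × 10^-14 m

When a particle is accelerated through voltage V, it gains kinetic energy KE = qV.

The de Broglie wavelength is then λ = h/√(2mqV):

λ = h/√(2mqV)
λ = (6.626 × 10^-34 J·s) / √(2 × 3.34 × 10^-27 kg × 1.602 × 10^-19 C × 85098.2 V)
λ = 6.94 × 10^-14 m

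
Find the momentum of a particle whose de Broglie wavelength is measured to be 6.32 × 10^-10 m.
1.05 × 10^-24 kg·m/s

From the de Broglie relation λ = h/p, we solve for p:

p = h/λ
p = (6.626 × 10^-34 J·s) / (6.32 × 10^-10 m)
p = 1.05 × 10^-24 kg·m/s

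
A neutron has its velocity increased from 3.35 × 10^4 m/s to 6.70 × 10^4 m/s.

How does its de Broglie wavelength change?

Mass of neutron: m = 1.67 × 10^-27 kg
The wavelength decreases by a factor of 2.

Using λ = h/(mv):

Initial wavelength: λ₁ = h/(mv₁) = 1.18 × 10^-11 m
Final wavelength: λ₂ = h/(mv₂) = 5.92 × 10^-12 m

Since λ ∝ 1/v, when velocity increases by a factor of 2, the wavelength decreases by a factor of 2.

λ₂/λ₁ = v₁/v₂ = 1/2

The wavelength decreases by a factor of 2.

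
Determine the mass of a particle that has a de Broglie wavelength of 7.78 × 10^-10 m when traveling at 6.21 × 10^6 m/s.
1.37 × 10^-31 kg

From the de Broglie relation λ = h/(mv), we solve for m:

m = h/(λv)
m = (6.626 × 10^-34 J·s) / (7.78 × 10^-10 m × 6.21 × 10^6 m/s)
m = 1.37 × 10^-31 kg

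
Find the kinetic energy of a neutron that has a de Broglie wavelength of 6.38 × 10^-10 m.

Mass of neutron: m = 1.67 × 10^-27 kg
3.23 × 10^-22 J (or 2.02 × 10^-3 eV)

From λ = h/√(2mKE), we solve for KE:

λ² = h²/(2mKE)
KE = h²/(2mλ²)
KE = (6.626 × 10^-34 J·s)² / (2 × 1.67 × 10^-27 kg × (6.38 × 10^-10 m)²)
KE = 3.23 × 10^-22 J
KE = 2.02 × 10^-3 eV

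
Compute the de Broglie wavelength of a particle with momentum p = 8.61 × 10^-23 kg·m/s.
7.70 × 10^-12 m

Using the de Broglie relation λ = h/p:

λ = h/p
λ = (6.626 × 10^-34 J·s) / (8.61 × 10^-23 kg·m/s)
λ = 7.70 × 10^-12 m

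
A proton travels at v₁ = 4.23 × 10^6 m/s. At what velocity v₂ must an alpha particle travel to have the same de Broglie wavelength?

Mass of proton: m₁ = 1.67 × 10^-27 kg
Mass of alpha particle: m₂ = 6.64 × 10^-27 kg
v₂ = 1.06 × 10^6 m/s

For equal de Broglie wavelengths: λ₁ = λ₂

h/(m₁v₁) = h/(m₂v₂)
m₁v₁ = m₂v₂
v₂ = v₁ · (m₁/m₂)

v₂ = 4.23 × 10^6 m/s × (1.67 × 10^-27 kg / 6.64 × 10^-27 kg)
v₂ = 1.06 × 10^6 m/s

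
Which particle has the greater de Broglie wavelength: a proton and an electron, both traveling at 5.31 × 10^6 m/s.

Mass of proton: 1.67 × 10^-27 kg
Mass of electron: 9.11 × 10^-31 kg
The electron has the longer wavelength.

Using λ = h/(mv), since both particles have the same velocity, the wavelength depends only on mass.

For proton: λ₁ = h/(m₁v) = 7.47 × 10^-14 m
For electron: λ₂ = h/(m₂v) = 1.37 × 10^-10 m

Since λ ∝ 1/m at constant velocity, the lighter particle has the longer wavelength.

The electron has the longer de Broglie wavelength.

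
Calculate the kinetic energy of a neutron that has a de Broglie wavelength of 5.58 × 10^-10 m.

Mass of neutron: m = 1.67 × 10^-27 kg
4.22 × 10^-22 J (or 2.63 × 10^-3 eV)

From λ = h/√(2mKE), we solve for KE:

λ² = h²/(2mKE)
KE = h²/(2mλ²)
KE = (6.626 × 10^-34 J·s)² / (2 × 1.67 × 10^-27 kg × (5.58 × 10^-10 m)²)
KE = 4.22 × 10^-22 J
KE = 2.63 × 10^-3 eV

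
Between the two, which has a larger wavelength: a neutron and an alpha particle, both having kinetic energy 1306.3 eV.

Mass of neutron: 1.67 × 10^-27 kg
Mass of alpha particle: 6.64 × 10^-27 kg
The neutron has the longer wavelength.

Using λ = h/√(2mKE):

For neutron: λ₁ = h/√(2m₁KE) = 7.93 × 10^-13 m
For alpha particle: λ₂ = h/√(2m₂KE) = 3.97 × 10^-13 m

Since λ ∝ 1/√m at constant kinetic energy, the lighter particle has the longer wavelength.

The neutron has the longer de Broglie wavelength.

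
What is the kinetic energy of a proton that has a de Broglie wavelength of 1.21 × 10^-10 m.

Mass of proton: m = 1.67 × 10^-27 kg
8.98 × 10^-21 J (or 0.0560 eV)

From λ = h/√(2mKE), we solve for KE:

λ² = h²/(2mKE)
KE = h²/(2mλ²)
KE = (6.626 × 10^-34 J·s)² / (2 × 1.67 × 10^-27 kg × (1.21 × 10^-10 m)²)
KE = 8.98 × 10^-21 J
KE = 0.0560 eV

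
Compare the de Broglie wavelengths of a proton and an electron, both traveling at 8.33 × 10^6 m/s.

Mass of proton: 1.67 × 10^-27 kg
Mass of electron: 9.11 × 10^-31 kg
The electron has the longer wavelength.

Using λ = h/(mv), since both particles have the same velocity, the wavelength depends only on mass.

For proton: λ₁ = h/(m₁v) = 4.76 × 10^-14 m
For electron: λ₂ = h/(m₂v) = 8.73 × 10^-11 m

Since λ ∝ 1/m at constant velocity, the lighter particle has the longer wavelength.

The electron has the longer de Broglie wavelength.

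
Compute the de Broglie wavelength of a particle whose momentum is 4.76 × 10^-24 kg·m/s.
1.39 × 10^-10 m

Using the de Broglie relation λ = h/p:

λ = h/p
λ = (6.626 × 10^-34 J·s) / (4.76 × 10^-24 kg·m/s)
λ = 1.39 × 10^-10 m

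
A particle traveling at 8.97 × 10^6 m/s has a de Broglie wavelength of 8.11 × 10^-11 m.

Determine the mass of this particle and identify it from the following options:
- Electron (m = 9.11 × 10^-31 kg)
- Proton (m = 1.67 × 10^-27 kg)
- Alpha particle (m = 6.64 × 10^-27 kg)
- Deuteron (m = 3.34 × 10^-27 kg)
The particle is an electron.

From λ = h/(mv), solve for mass:

m = h/(λv)
m = (6.626 × 10^-34 J·s) / (8.11 × 10^-11 m × 8.97 × 10^6 m/s)
m = 9.11 × 10^-31 kg

Comparing with the listed masses, this is closest to an electron.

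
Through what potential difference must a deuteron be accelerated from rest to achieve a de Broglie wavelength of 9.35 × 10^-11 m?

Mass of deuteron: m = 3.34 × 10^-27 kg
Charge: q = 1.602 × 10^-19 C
4.69 × 10^-2 V

From λ = h/√(2mqV), we solve for V:

λ² = h²/(2mqV)
V = h²/(2mqλ²)
V = (6.626 × 10^-34 J·s)² / (2 × 3.34 × 10^-27 kg × 1.602 × 10^-19 C × (9.35 × 10^-11 m)²)
V = 4.69 × 10^-2 V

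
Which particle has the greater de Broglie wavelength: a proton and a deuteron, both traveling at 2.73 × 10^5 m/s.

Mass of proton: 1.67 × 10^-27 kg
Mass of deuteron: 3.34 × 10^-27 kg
The proton has the longer wavelength.

Using λ = h/(mv), since both particles have the same velocity, the wavelength depends only on mass.

For proton: λ₁ = h/(m₁v) = 1.45 × 10^-12 m
For deuteron: λ₂ = h/(m₂v) = 7.27 × 10^-13 m

Since λ ∝ 1/m at constant velocity, the lighter particle has the longer wavelength.

The proton has the longer de Broglie wavelength.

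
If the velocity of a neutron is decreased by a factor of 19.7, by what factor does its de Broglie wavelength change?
The wavelength increases by a factor of 19.7.

From λ = h/(mv), the wavelength is inversely proportional to velocity:

λ ∝ 1/v

If v → v/19.7, then λ → 19.7λ

When velocity is decreased by a factor of 19.7, the wavelength increases by a factor of 19.7.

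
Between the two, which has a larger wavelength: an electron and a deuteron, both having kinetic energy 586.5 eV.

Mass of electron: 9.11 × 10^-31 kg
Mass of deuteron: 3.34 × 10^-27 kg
The electron has the longer wavelength.

Using λ = h/√(2mKE):

For electron: λ₁ = h/√(2m₁KE) = 5.06 × 10^-11 m
For deuteron: λ₂ = h/√(2m₂KE) = 8.36 × 10^-13 m

Since λ ∝ 1/√m at constant kinetic energy, the lighter particle has the longer wavelength.

The electron has the longer de Broglie wavelength.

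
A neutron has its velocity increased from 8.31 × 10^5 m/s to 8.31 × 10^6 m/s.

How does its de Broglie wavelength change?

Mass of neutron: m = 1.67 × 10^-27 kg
The wavelength decreases by a factor of 10.

Using λ = h/(mv):

Initial wavelength: λ₁ = h/(mv₁) = 4.77 × 10^-13 m
Final wavelength: λ₂ = h/(mv₂) = 4.77 × 10^-14 m

Since λ ∝ 1/v, when velocity increases by a factor of 10, the wavelength decreases by a factor of 10.

λ₂/λ₁ = v₁/v₂ = 1/10

The wavelength decreases by a factor of 10.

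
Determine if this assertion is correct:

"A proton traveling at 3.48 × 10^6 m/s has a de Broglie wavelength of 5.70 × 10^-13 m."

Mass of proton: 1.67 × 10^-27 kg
False

The claim is incorrect.

Using λ = h/(mv):
λ = (6.626 × 10^-34 J·s) / (1.67 × 10^-27 kg × 3.48 × 10^6 m/s)
λ = 1.14 × 10^-13 m

The actual wavelength differs from the claimed 5.70 × 10^-13 m.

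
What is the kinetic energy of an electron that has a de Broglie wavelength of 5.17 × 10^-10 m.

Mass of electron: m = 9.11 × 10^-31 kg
9.02 × 10^-19 J (or 5.63 eV)

From λ = h/√(2mKE), we solve for KE:

λ² = h²/(2mKE)
KE = h²/(2mλ²)
KE = (6.626 × 10^-34 J·s)² / (2 × 9.11 × 10^-31 kg × (5.17 × 10^-10 m)²)
KE = 9.02 × 10^-19 J
KE = 5.63 eV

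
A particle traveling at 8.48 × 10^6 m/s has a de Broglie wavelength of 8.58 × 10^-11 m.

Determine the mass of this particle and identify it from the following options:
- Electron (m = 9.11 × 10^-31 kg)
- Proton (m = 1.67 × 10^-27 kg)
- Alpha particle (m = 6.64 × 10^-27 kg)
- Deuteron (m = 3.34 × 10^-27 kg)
The particle is an electron.

From λ = h/(mv), solve for mass:

m = h/(λv)
m = (6.626 × 10^-34 J·s) / (8.58 × 10^-11 m × 8.48 × 10^6 m/s)
m = 9.11 × 10^-31 kg

Comparing with the listed masses, this is closest to an electron.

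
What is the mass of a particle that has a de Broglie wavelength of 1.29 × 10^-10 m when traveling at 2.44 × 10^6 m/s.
2.11 × 10^-30 kg

From the de Broglie relation λ = h/(mv), we solve for m:

m = h/(λv)
m = (6.626 × 10^-34 J·s) / (1.29 × 10^-10 m × 2.44 × 10^6 m/s)
m = 2.11 × 10^-30 kg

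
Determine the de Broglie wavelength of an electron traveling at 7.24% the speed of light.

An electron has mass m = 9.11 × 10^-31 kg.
3.35 × 10^-11 m

Using the de Broglie relation λ = h/(mv):

v = 7.24% × c = 2.170 × 10^7 m/s

λ = h/(mv)
λ = (6.626 × 10^-34 J·s) / (9.11 × 10^-31 kg × 2.170 × 10^7 m/s)
λ = 3.35 × 10^-11 m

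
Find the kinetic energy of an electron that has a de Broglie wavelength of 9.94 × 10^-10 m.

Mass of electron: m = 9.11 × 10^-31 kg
2.44 × 10^-19 J (or 1.52 eV)

From λ = h/√(2mKE), we solve for KE:

λ² = h²/(2mKE)
KE = h²/(2mλ²)
KE = (6.626 × 10^-34 J·s)² / (2 × 9.11 × 10^-31 kg × (9.94 × 10^-10 m)²)
KE = 2.44 × 10^-19 J
KE = 1.52 eV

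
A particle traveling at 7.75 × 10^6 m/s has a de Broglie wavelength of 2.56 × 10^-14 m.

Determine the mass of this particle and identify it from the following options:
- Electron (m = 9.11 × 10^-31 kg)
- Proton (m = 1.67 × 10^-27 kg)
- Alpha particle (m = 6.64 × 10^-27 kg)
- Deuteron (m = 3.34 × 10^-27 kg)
The particle is a deuteron.

From λ = h/(mv), solve for mass:

m = h/(λv)
m = (6.626 × 10^-34 J·s) / (2.56 × 10^-14 m × 7.75 × 10^6 m/s)
m = 3.34 × 10^-27 kg

Comparing with the listed masses, this is closest to a deuteron.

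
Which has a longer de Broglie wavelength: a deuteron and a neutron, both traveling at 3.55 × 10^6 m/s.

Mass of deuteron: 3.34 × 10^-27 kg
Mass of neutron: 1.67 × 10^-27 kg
The neutron has the longer wavelength.

Using λ = h/(mv), since both particles have the same velocity, the wavelength depends only on mass.

For deuteron: λ₁ = h/(m₁v) = 5.59 × 10^-14 m
For neutron: λ₂ = h/(m₂v) = 1.12 × 10^-13 m

Since λ ∝ 1/m at constant velocity, the lighter particle has the longer wavelength.

The neutron has the longer de Broglie wavelength.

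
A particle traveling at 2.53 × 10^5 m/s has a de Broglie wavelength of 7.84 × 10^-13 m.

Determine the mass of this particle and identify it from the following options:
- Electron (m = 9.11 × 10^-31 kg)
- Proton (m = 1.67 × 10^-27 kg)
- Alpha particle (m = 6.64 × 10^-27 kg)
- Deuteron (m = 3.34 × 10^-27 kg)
The particle is a deuteron.

From λ = h/(mv), solve for mass:

m = h/(λv)
m = (6.626 × 10^-34 J·s) / (7.84 × 10^-13 m × 2.53 × 10^5 m/s)
m = 3.34 × 10^-27 kg

Comparing with the listed masses, this is closest to a deuteron.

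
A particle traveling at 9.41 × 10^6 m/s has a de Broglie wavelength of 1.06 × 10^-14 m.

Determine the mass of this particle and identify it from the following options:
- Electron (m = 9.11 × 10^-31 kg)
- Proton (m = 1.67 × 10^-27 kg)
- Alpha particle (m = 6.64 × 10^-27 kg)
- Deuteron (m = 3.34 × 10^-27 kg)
The particle is an alpha particle.

From λ = h/(mv), solve for mass:

m = h/(λv)
m = (6.626 × 10^-34 J·s) / (1.06 × 10^-14 m × 9.41 × 10^6 m/s)
m = 6.64 × 10^-27 kg

Comparing with the listed masses, this is closest to an alpha particle.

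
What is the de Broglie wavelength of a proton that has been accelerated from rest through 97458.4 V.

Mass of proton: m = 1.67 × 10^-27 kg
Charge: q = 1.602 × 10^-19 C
9.18 × 10^-14 m

When a particle is accelerated through voltage V, it gains kinetic energy KE = qV.

The de Broglie wavelength is then λ = h/√(2mqV):

λ = h/√(2mqV)
λ = (6.626 × 10^-34 J·s) / √(2 × 1.67 × 10^-27 kg × 1.602 × 10^-19 C × 97458.4 V)
λ = 9.18 × 10^-14 m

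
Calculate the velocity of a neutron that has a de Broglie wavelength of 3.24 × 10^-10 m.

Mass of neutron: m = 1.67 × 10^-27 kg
1.22 × 10^3 m/s

From the de Broglie relation λ = h/(mv), we solve for v:

v = h/(mλ)
v = (6.626 × 10^-34 J·s) / (1.67 × 10^-27 kg × 3.24 × 10^-10 m)
v = 1.22 × 10^3 m/s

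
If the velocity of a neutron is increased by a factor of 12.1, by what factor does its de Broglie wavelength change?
The wavelength decreases by a factor of 12.1.

From λ = h/(mv), the wavelength is inversely proportional to velocity:

λ ∝ 1/v

If v → 12.1v, then λ → λ/12.1

When velocity is increased by a factor of 12.1, the wavelength decreases by a factor of 12.1.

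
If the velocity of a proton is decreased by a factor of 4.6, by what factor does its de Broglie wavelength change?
The wavelength increases by a factor of 4.6.

From λ = h/(mv), the wavelength is inversely proportional to velocity:

λ ∝ 1/v

If v → v/4.6, then λ → 4.6λ

When velocity is decreased by a factor of 4.6, the wavelength increases by a factor of 4.6.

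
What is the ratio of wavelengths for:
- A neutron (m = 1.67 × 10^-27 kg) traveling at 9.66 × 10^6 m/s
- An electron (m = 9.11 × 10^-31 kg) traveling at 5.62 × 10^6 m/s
λ₁/λ₂ = 3.17 × 10^-4

Using λ = h/(mv):

λ₁ = h/(m₁v₁) = 4.11 × 10^-14 m
λ₂ = h/(m₂v₂) = 1.29 × 10^-10 m

Ratio λ₁/λ₂ = (m₂v₂)/(m₁v₁)
         = (9.11 × 10^-31 kg × 5.62 × 10^6 m/s) / (1.67 × 10^-27 kg × 9.66 × 10^6 m/s)
         = 3.17 × 10^-4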